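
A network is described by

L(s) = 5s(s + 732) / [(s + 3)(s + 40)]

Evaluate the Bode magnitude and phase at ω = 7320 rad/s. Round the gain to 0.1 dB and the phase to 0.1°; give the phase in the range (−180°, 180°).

At s = jω = j7320:
zero (s+732): 732 + j7320 → |·| = √(732²+7320²) = √54118224 ≈ 7356.5, ∠ = arctan(7320/732) ≈ 84.29°
zero at origin: s = j7320 → |·| = 7320, ∠ = 90.00°
pole (s+3): 3 + j7320 → |·| = √(3²+7320²) = √53582409 ≈ 7320, ∠ = arctan(7320/3) ≈ 89.98°
pole (s+40): 40 + j7320 → |·| = √(40²+7320²) = √53584000 ≈ 7320.1, ∠ = arctan(7320/40) ≈ 89.69°
|L| = 5 · 5.385e+07 / 5.3583e+07 ≈ 5.0249
Gain = 20 log₁₀(5.0249) ≈ 14.02 dB
∠L = 174.29° − 179.67° = -5.38°

14.0 dB, -5.4°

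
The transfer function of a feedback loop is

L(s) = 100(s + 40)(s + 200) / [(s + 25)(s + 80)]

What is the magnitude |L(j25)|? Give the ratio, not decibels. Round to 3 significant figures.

321

At s = jω = j25:
zero (s+40): 40 + j25 → |·| = √(40²+25²) = √2225 ≈ 47.17, ∠ = arctan(25/40) ≈ 32.01°
zero (s+200): 200 + j25 → |·| = √(200²+25²) = √40625 ≈ 201.56, ∠ = arctan(25/200) ≈ 7.13°
pole (s+25): 25 + j25 → |·| = √(25²+25²) = √1250 ≈ 35.355, ∠ = arctan(25/25) ≈ 45.00°
pole (s+80): 80 + j25 → |·| = √(80²+25²) = √7025 ≈ 83.815, ∠ = arctan(25/80) ≈ 17.35°
|L| = 100 · 9507.6 / 2963.3 ≈ 320.85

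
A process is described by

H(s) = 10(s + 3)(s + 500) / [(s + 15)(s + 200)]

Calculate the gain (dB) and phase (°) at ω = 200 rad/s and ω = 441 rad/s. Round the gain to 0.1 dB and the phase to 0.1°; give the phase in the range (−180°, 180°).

ω = 200: 25.6 dB, -19.8°; ω = 441: 22.8 dB, -22.6°

At s = jω = j200:
zero (s+3): 3 + j200 → |·| = √(3²+200²) = √40009 ≈ 200.02, ∠ = arctan(200/3) ≈ 89.14°
zero (s+500): 500 + j200 → |·| = √(500²+200²) = √290000 ≈ 538.52, ∠ = arctan(200/500) ≈ 21.80°
pole (s+15): 15 + j200 → |·| = √(15²+200²) = √40225 ≈ 200.56, ∠ = arctan(200/15) ≈ 85.71°
pole (s+200): 200 + j200 → |·| = √(200²+200²) = √80000 ≈ 282.84, ∠ = arctan(200/200) ≈ 45.00°
|H| = 10 · 1.0771e+05 / 56726 ≈ 18.988
Gain = 20 log₁₀(18.988) ≈ 25.57 dB
∠H = 110.94° − 130.71° = -19.77°

At s = jω = j441:
zero (s+3): 3 + j441 → |·| = √(3²+441²) = √194490 ≈ 441.01, ∠ = arctan(441/3) ≈ 89.61°
zero (s+500): 500 + j441 → |·| = √(500²+441²) = √444481 ≈ 666.69, ∠ = arctan(441/500) ≈ 41.41°
pole (s+15): 15 + j441 → |·| = √(15²+441²) = √194706 ≈ 441.26, ∠ = arctan(441/15) ≈ 88.05°
pole (s+200): 200 + j441 → |·| = √(200²+441²) = √234481 ≈ 484.23, ∠ = arctan(441/200) ≈ 65.61°
|H| = 10 · 2.9402e+05 / 2.1367e+05 ≈ 13.76
Gain = 20 log₁₀(13.76) ≈ 22.77 dB
∠H = 131.02° − 153.66° = -22.64°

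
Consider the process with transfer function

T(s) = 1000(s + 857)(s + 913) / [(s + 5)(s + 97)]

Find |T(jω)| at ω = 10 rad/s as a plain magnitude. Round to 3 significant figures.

At s = jω = j10:
zero (s+857): 857 + j10 → |·| = √(857²+10²) = √734549 ≈ 857.06, ∠ = arctan(10/857) ≈ 0.67°
zero (s+913): 913 + j10 → |·| = √(913²+10²) = √833669 ≈ 913.05, ∠ = arctan(10/913) ≈ 0.63°
pole (s+5): 5 + j10 → |·| = √(5²+10²) = √125 ≈ 11.18, ∠ = arctan(10/5) ≈ 63.43°
pole (s+97): 97 + j10 → |·| = √(97²+10²) = √9509 ≈ 97.514, ∠ = arctan(10/97) ≈ 5.89°
|T| = 1000 · 7.8254e+05 / 1090.2 ≈ 7.1779e+05

7.18e+05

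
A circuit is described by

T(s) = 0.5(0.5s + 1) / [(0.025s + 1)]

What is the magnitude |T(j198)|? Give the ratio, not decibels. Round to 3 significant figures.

9.80

At ω = 198 rad/s:
zero (1 + j198·0.5) = 1 + j99 → |·| ≈ 99.005, ∠ ≈ 89.42°
pole (1 + j198·0.025) = 1 + j4.95 → |·| ≈ 5.05, ∠ ≈ 78.58°
|T| = 0.5 · 99.005 / (5.05) ≈ 9.8025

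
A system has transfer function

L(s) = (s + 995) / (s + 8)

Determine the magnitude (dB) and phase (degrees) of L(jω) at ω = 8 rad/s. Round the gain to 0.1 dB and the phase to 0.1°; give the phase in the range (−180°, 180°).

38.9 dB, -44.5°

Substitute s = j8:
Numerator: (j8) + 995 = 995 + j8
Denominator: (j8) + 8 = 8 + j8
|N| = √(995² + 8²) ≈ 995.03, ∠N ≈ 0.46°
|D| = √(8² + 8²) ≈ 11.314, ∠D ≈ 45.00°
|L| = 995.03 / 11.314 ≈ 87.947
Gain = 20 log₁₀(87.947) ≈ 38.88 dB
∠L = 0.46° − 45.00° = -44.54°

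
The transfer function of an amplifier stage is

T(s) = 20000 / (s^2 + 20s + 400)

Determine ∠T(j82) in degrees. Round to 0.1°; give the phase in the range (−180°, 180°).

At s = jω = j82:
quadratic: (j82)² + 20·j82 + 400 = -6324 + j1640 → |·| ≈ 6533.2, ∠ ≈ 165.46°
∠T = 0.00° − 165.46° = -165.46°

-165.5°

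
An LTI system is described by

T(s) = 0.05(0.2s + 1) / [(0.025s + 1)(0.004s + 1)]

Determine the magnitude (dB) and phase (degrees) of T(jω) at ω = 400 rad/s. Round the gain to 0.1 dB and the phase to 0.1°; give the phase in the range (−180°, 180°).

At ω = 400 rad/s:
zero (1 + j400·0.2) = 1 + j80 → |·| ≈ 80.006, ∠ ≈ 89.28°
pole (1 + j400·0.025) = 1 + j10 → |·| ≈ 10.05, ∠ ≈ 84.29°
pole (1 + j400·0.004) = 1 + j1.6 → |·| ≈ 1.8868, ∠ ≈ 57.99°
|T| = 0.05 · 80.006 / (10.05 · 1.8868) ≈ 0.21096
Gain = 20 log₁₀(0.21096) ≈ -13.52 dB
∠T = (89.28°) − (84.29° + 57.99°) = -53.00°

-13.5 dB, -53.0°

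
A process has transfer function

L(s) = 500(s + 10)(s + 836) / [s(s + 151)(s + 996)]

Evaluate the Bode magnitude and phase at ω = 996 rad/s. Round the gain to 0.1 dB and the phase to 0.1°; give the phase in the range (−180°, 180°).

At s = jω = j996:
zero (s+10): 10 + j996 → |·| = √(10²+996²) = √992116 ≈ 996.05, ∠ = arctan(996/10) ≈ 89.42°
zero (s+836): 836 + j996 → |·| = √(836²+996²) = √1690912 ≈ 1300.4, ∠ = arctan(996/836) ≈ 49.99°
pole (s+151): 151 + j996 → |·| = √(151²+996²) = √1014817 ≈ 1007.4, ∠ = arctan(996/151) ≈ 81.38°
pole (s+996): 996 + j996 → |·| = √(996²+996²) = √1984032 ≈ 1408.6, ∠ = arctan(996/996) ≈ 45.00°
pole at origin: |s| = 996, ∠ = 90.00° (in denominator)
|L| = 500 · 1.2953e+06 / 1.4133e+09 ≈ 0.45825
Gain = 20 log₁₀(0.45825) ≈ -6.78 dB
∠L = 139.41° − 216.38° = -76.97°

-6.8 dB, -77.0°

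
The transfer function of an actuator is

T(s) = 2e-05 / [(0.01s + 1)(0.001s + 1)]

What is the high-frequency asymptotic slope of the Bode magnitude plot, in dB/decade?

-40 dB/decade

Each pole contributes −20 dB/decade at high frequency; each zero contributes +20 dB/decade.
Net: 0 zero(s) − 2 pole(s) → -40 dB/decade.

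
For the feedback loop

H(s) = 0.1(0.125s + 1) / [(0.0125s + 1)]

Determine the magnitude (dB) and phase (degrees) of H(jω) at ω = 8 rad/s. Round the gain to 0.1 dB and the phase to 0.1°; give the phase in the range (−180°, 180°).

-17.0 dB, 39.3°

At ω = 8 rad/s:
zero (1 + j8·0.125) = 1 + j1 → |·| ≈ 1.4142, ∠ ≈ 45.00°
pole (1 + j8·0.0125) = 1 + j0.1 → |·| ≈ 1.005, ∠ ≈ 5.71°
|H| = 0.1 · 1.4142 / (1.005) ≈ 0.14072
Gain = 20 log₁₀(0.14072) ≈ -17.03 dB
∠H = (45.00°) − (5.71°) = 39.29°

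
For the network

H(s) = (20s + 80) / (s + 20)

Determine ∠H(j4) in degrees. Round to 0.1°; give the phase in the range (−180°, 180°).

Substitute s = j4:
Numerator: 20(j4) + 80 = 80 + j80
Denominator: (j4) + 20 = 20 + j4
|N| = √(80² + 80²) ≈ 113.14, ∠N ≈ 45.00°
|D| = √(20² + 4²) ≈ 20.396, ∠D ≈ 11.31°
∠H = 45.00° − 11.31° = 33.69°

33.7°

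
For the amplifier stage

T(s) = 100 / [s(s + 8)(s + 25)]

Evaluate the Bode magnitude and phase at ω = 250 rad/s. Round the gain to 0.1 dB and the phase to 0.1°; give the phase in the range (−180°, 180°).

At s = jω = j250:
pole (s+8): 8 + j250 → |·| = √(8²+250²) = √62564 ≈ 250.13, ∠ = arctan(250/8) ≈ 88.17°
pole (s+25): 25 + j250 → |·| = √(25²+250²) = √63125 ≈ 251.25, ∠ = arctan(250/25) ≈ 84.29°
pole at origin: |s| = 250, ∠ = 90.00° (in denominator)
|T| = 100 / 1.5711e+07 ≈ 6.365e-06
Gain = 20 log₁₀(6.365e-06) ≈ -103.92 dB
∠T = 0.00° − 262.46° = -262.46° ≡ 97.54° (principal value)

-103.9 dB, 97.5°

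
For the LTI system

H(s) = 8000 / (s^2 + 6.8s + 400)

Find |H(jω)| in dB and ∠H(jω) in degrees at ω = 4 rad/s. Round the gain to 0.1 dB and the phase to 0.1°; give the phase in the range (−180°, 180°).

At s = jω = j4:
quadratic: (j4)² + 6.8·j4 + 400 = 384 + j27.2 → |·| ≈ 384.96, ∠ ≈ 4.05°
|H| = 8000 / 384.96 ≈ 20.781
Gain = 20 log₁₀(20.781) ≈ 26.35 dB
∠H = 0.00° − 4.05° = -4.05°

26.4 dB, -4.1°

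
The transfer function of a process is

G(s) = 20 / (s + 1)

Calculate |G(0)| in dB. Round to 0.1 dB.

G(0) = 20 / 1 = 20
20 log₁₀(20) ≈ 26.02 dB

26.0 dB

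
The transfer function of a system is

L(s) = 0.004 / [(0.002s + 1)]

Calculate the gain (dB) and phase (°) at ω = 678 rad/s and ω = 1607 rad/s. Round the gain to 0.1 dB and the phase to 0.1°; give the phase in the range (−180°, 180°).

ω = 678: -52.5 dB, -53.6°; ω = 1607: -58.5 dB, -72.7°

At ω = 678 rad/s:
pole (1 + j678·0.002) = 1 + j1.356 → |·| ≈ 1.6849, ∠ ≈ 53.59°
|L| = 0.004 · 1 / (1.6849) ≈ 0.002374
Gain = 20 log₁₀(0.002374) ≈ -52.49 dB
∠L = (0°) − (53.59°) = -53.59°

At ω = 1607 rad/s:
pole (1 + j1607·0.002) = 1 + j3.214 → |·| ≈ 3.366, ∠ ≈ 72.72°
|L| = 0.004 · 1 / (3.366) ≈ 0.0011884
Gain = 20 log₁₀(0.0011884) ≈ -58.50 dB
∠L = (0°) − (72.72°) = -72.72°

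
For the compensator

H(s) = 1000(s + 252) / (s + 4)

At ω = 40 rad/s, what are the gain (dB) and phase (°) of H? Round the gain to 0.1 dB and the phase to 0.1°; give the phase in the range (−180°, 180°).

76.1 dB, -75.3°

At s = jω = j40:
zero (s+252): 252 + j40 → |·| = √(252²+40²) = √65104 ≈ 255.15, ∠ = arctan(40/252) ≈ 9.02°
pole (s+4): 4 + j40 → |·| = √(4²+40²) = √1616 ≈ 40.2, ∠ = arctan(40/4) ≈ 84.29°
|H| = 1000 · 255.15 / 40.2 ≈ 6347
Gain = 20 log₁₀(6347) ≈ 76.05 dB
∠H = 9.02° − 84.29° = -75.27°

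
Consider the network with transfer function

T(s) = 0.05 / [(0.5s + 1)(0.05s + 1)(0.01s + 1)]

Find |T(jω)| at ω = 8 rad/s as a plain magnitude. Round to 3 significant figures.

At ω = 8 rad/s:
pole (1 + j8·0.5) = 1 + j4 → |·| ≈ 4.1231, ∠ ≈ 75.96°
pole (1 + j8·0.05) = 1 + j0.4 → |·| ≈ 1.077, ∠ ≈ 21.80°
pole (1 + j8·0.01) = 1 + j0.08 → |·| ≈ 1.0032, ∠ ≈ 4.57°
|T| = 0.05 · 1 / (4.1231 · 1.077 · 1.0032) ≈ 0.011224

0.0112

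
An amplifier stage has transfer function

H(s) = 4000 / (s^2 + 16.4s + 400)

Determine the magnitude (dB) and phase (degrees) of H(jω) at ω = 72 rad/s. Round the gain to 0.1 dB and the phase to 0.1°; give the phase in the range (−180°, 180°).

At s = jω = j72:
quadratic: (j72)² + 16.4·j72 + 400 = -4784 + j1180.8 → |·| ≈ 4927.6, ∠ ≈ 166.14°
|H| = 4000 / 4927.6 ≈ 0.81175
Gain = 20 log₁₀(0.81175) ≈ -1.81 dB
∠H = 0.00° − 166.14° = -166.14°

-1.8 dB, -166.1°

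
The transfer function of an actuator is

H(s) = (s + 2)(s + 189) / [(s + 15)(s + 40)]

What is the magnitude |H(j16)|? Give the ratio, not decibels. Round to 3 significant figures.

3.24

At s = jω = j16:
zero (s+2): 2 + j16 → |·| = √(2²+16²) = √260 ≈ 16.125, ∠ = arctan(16/2) ≈ 82.87°
zero (s+189): 189 + j16 → |·| = √(189²+16²) = √35977 ≈ 189.68, ∠ = arctan(16/189) ≈ 4.84°
pole (s+15): 15 + j16 → |·| = √(15²+16²) = √481 ≈ 21.932, ∠ = arctan(16/15) ≈ 46.85°
pole (s+40): 40 + j16 → |·| = √(40²+16²) = √1856 ≈ 43.081, ∠ = arctan(16/40) ≈ 21.80°
|H| = 1 · 3058.6 / 944.85 ≈ 3.2371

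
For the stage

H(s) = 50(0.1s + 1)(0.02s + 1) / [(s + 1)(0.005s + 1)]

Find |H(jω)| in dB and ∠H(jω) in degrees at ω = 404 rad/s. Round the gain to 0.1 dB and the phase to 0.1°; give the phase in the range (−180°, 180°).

25.1 dB, 18.0°

At ω = 404 rad/s:
zero (1 + j404·0.1) = 1 + j40.4 → |·| ≈ 40.412, ∠ ≈ 88.58°
zero (1 + j404·0.02) = 1 + j8.08 → |·| ≈ 8.1416, ∠ ≈ 82.94°
pole (1 + j404·1) = 1 + j404 → |·| ≈ 404, ∠ ≈ 89.86°
pole (1 + j404·0.005) = 1 + j2.02 → |·| ≈ 2.254, ∠ ≈ 63.66°
|H| = 50 · 40.412 · 8.1416 / (404 · 2.254) ≈ 18.066
Gain = 20 log₁₀(18.066) ≈ 25.14 dB
∠H = (88.58° + 82.94°) − (89.86° + 63.66°) = 18.00°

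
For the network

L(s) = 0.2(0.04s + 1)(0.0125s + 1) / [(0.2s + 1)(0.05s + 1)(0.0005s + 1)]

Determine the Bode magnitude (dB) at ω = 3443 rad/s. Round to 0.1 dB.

At ω = 3443 rad/s:
zero (1 + j3443·0.04) = 1 + j137.72 → |·| ≈ 137.72, ∠ ≈ 89.58°
zero (1 + j3443·0.0125) = 1 + j43.0375 → |·| ≈ 43.049, ∠ ≈ 88.67°
pole (1 + j3443·0.2) = 1 + j688.6 → |·| ≈ 688.6, ∠ ≈ 89.92°
pole (1 + j3443·0.05) = 1 + j172.15 → |·| ≈ 172.15, ∠ ≈ 89.67°
pole (1 + j3443·0.0005) = 1 + j1.7215 → |·| ≈ 1.9909, ∠ ≈ 59.85°
|L| = 0.2 · 137.72 · 43.049 / (688.6 · 172.15 · 1.9909) ≈ 0.0050242
Gain = 20 log₁₀(0.0050242) ≈ -45.98 dB

-46.0 dB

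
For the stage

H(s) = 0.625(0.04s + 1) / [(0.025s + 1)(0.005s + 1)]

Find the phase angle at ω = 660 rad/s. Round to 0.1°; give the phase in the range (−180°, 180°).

-71.8°

At ω = 660 rad/s:
zero (1 + j660·0.04) = 1 + j26.4 → |·| ≈ 26.419, ∠ ≈ 87.83°
pole (1 + j660·0.025) = 1 + j16.5 → |·| ≈ 16.53, ∠ ≈ 86.53°
pole (1 + j660·0.005) = 1 + j3.3 → |·| ≈ 3.4482, ∠ ≈ 73.14°
∠H = (87.83°) − (86.53° + 73.14°) = -71.84°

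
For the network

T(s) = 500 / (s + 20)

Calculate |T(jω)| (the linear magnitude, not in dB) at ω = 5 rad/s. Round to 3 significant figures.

24.3

At s = jω = j5:
pole (s+20): 20 + j5 → |·| = √(20²+5²) = √425 ≈ 20.616, ∠ = arctan(5/20) ≈ 14.04°
|T| = 500 / 20.616 ≈ 24.253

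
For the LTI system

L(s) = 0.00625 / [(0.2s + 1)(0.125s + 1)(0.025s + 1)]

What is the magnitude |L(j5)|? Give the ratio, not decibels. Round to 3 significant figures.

At ω = 5 rad/s:
pole (1 + j5·0.2) = 1 + j1 → |·| ≈ 1.4142, ∠ ≈ 45.00°
pole (1 + j5·0.125) = 1 + j0.625 → |·| ≈ 1.1792, ∠ ≈ 32.01°
pole (1 + j5·0.025) = 1 + j0.125 → |·| ≈ 1.0078, ∠ ≈ 7.13°
|L| = 0.00625 · 1 / (1.4142 · 1.1792 · 1.0078) ≈ 0.0037188

0.00372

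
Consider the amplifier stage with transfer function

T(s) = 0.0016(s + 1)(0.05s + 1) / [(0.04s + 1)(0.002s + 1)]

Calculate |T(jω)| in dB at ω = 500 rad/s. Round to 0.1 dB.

At ω = 500 rad/s:
zero (1 + j500·1) = 1 + j500 → |·| ≈ 500, ∠ ≈ 89.89°
zero (1 + j500·0.05) = 1 + j25 → |·| ≈ 25.02, ∠ ≈ 87.71°
pole (1 + j500·0.04) = 1 + j20 → |·| ≈ 20.025, ∠ ≈ 87.14°
pole (1 + j500·0.002) = 1 + j1 → |·| ≈ 1.4142, ∠ ≈ 45.00°
|T| = 0.0016 · 500 · 25.02 / (20.025 · 1.4142) ≈ 0.7068
Gain = 20 log₁₀(0.7068) ≈ -3.01 dB

-3.0 dB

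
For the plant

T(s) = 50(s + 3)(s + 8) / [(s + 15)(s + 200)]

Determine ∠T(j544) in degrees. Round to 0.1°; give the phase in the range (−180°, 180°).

At s = jω = j544:
zero (s+3): 3 + j544 → |·| = √(3²+544²) = √295945 ≈ 544.01, ∠ = arctan(544/3) ≈ 89.68°
zero (s+8): 8 + j544 → |·| = √(8²+544²) = √296000 ≈ 544.06, ∠ = arctan(544/8) ≈ 89.16°
pole (s+15): 15 + j544 → |·| = √(15²+544²) = √296161 ≈ 544.21, ∠ = arctan(544/15) ≈ 88.42°
pole (s+200): 200 + j544 → |·| = √(200²+544²) = √335936 ≈ 579.6, ∠ = arctan(544/200) ≈ 69.81°
∠T = 178.84° − 158.23° = 20.61°

20.6°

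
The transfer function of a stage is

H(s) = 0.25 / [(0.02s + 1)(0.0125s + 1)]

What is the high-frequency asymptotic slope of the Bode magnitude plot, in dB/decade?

-40 dB/decade

Each pole contributes −20 dB/decade at high frequency; each zero contributes +20 dB/decade.
Net: 0 zero(s) − 2 pole(s) → -40 dB/decade.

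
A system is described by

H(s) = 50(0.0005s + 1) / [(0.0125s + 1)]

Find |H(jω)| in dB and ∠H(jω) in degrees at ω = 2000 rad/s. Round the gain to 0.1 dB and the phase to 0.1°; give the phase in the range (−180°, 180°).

At ω = 2000 rad/s:
zero (1 + j2000·0.0005) = 1 + j1 → |·| ≈ 1.4142, ∠ ≈ 45.00°
pole (1 + j2000·0.0125) = 1 + j25 → |·| ≈ 25.02, ∠ ≈ 87.71°
|H| = 50 · 1.4142 / (25.02) ≈ 2.8261
Gain = 20 log₁₀(2.8261) ≈ 9.02 dB
∠H = (45.00°) − (87.71°) = -42.71°

9.0 dB, -42.7°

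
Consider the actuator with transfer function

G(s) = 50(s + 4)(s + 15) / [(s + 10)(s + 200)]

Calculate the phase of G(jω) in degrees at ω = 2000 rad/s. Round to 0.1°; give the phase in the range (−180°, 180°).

5.5°

At s = jω = j2000:
zero (s+4): 4 + j2000 → |·| = √(4²+2000²) = √4000016 ≈ 2000, ∠ = arctan(2000/4) ≈ 89.89°
zero (s+15): 15 + j2000 → |·| = √(15²+2000²) = √4000225 ≈ 2000.1, ∠ = arctan(2000/15) ≈ 89.57°
pole (s+10): 10 + j2000 → |·| = √(10²+2000²) = √4000100 ≈ 2000, ∠ = arctan(2000/10) ≈ 89.71°
pole (s+200): 200 + j2000 → |·| = √(200²+2000²) = √4040000 ≈ 2010, ∠ = arctan(2000/200) ≈ 84.29°
∠G = 179.46° − 174.00° = 5.46°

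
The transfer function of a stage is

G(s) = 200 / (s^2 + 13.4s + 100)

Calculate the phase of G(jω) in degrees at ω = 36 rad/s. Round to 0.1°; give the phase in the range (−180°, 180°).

-158.0°

At s = jω = j36:
quadratic: (j36)² + 13.4·j36 + 100 = -1196 + j482.4 → |·| ≈ 1289.6, ∠ ≈ 158.03°
∠G = 0.00° − 158.03° = -158.03°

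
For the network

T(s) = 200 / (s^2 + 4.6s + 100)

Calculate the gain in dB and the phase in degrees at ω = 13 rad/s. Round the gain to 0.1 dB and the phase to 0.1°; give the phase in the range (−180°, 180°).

At s = jω = j13:
quadratic: (j13)² + 4.6·j13 + 100 = -69 + j59.8 → |·| ≈ 91.307, ∠ ≈ 139.09°
|T| = 200 / 91.307 ≈ 2.1904
Gain = 20 log₁₀(2.1904) ≈ 6.81 dB
∠T = 0.00° − 139.09° = -139.09°

6.8 dB, -139.1°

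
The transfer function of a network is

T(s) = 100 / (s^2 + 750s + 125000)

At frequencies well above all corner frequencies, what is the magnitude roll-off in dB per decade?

-40 dB/decade

Each pole contributes −20 dB/decade at high frequency; each zero contributes +20 dB/decade.
Net: 0 zero(s) − 2 pole(s) → -40 dB/decade.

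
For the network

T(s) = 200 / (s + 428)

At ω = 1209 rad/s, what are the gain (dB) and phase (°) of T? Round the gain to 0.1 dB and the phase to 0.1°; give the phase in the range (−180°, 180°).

Substitute s = j1209:
Numerator: 200 = 200 + j0
Denominator: (j1209) + 428 = 428 + j1209
|N| = √(200² + 0²) ≈ 200, ∠N ≈ 0.00°
|D| = √(428² + 1209²) ≈ 1282.5, ∠D ≈ 70.51°
|T| = 200 / 1282.5 ≈ 0.15595
Gain = 20 log₁₀(0.15595) ≈ -16.14 dB
∠T = 0.00° − 70.51° = -70.51°

-16.1 dB, -70.5°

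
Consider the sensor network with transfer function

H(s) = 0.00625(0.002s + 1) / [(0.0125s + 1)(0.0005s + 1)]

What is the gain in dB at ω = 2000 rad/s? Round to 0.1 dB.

-62.8 dB

At ω = 2000 rad/s:
zero (1 + j2000·0.002) = 1 + j4 → |·| ≈ 4.1231, ∠ ≈ 75.96°
pole (1 + j2000·0.0125) = 1 + j25 → |·| ≈ 25.02, ∠ ≈ 87.71°
pole (1 + j2000·0.0005) = 1 + j1 → |·| ≈ 1.4142, ∠ ≈ 45.00°
|H| = 0.00625 · 4.1231 / (25.02 · 1.4142) ≈ 0.00072829
Gain = 20 log₁₀(0.00072829) ≈ -62.75 dB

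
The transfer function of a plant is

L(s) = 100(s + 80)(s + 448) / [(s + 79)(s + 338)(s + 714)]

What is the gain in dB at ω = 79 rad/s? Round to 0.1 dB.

At s = jω = j79:
zero (s+80): 80 + j79 → |·| = √(80²+79²) = √12641 ≈ 112.43, ∠ = arctan(79/80) ≈ 44.64°
zero (s+448): 448 + j79 → |·| = √(448²+79²) = √206945 ≈ 454.91, ∠ = arctan(79/448) ≈ 10.00°
pole (s+79): 79 + j79 → |·| = √(79²+79²) = √12482 ≈ 111.72, ∠ = arctan(79/79) ≈ 45.00°
pole (s+338): 338 + j79 → |·| = √(338²+79²) = √120485 ≈ 347.11, ∠ = arctan(79/338) ≈ 13.16°
pole (s+714): 714 + j79 → |·| = √(714²+79²) = √516037 ≈ 718.36, ∠ = arctan(79/714) ≈ 6.31°
|L| = 100 · 51146 / 2.7857e+07 ≈ 0.1836
Gain = 20 log₁₀(0.1836) ≈ -14.72 dB

-14.7 dB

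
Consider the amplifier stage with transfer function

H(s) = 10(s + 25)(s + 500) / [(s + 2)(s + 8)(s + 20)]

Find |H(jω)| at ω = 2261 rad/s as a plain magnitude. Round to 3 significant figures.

0.00453

At s = jω = j2261:
zero (s+25): 25 + j2261 → |·| = √(25²+2261²) = √5112746 ≈ 2261.1, ∠ = arctan(2261/25) ≈ 89.37°
zero (s+500): 500 + j2261 → |·| = √(500²+2261²) = √5362121 ≈ 2315.6, ∠ = arctan(2261/500) ≈ 77.53°
pole (s+2): 2 + j2261 → |·| = √(2²+2261²) = √5112125 ≈ 2261, ∠ = arctan(2261/2) ≈ 89.95°
pole (s+8): 8 + j2261 → |·| = √(8²+2261²) = √5112185 ≈ 2261, ∠ = arctan(2261/8) ≈ 89.80°
pole (s+20): 20 + j2261 → |·| = √(20²+2261²) = √5112521 ≈ 2261.1, ∠ = arctan(2261/20) ≈ 89.49°
|H| = 10 · 5.2358e+06 / 1.1559e+10 ≈ 0.0045296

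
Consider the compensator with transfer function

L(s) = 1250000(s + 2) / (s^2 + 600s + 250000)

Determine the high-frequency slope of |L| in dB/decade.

-20 dB/decade

Each pole contributes −20 dB/decade at high frequency; each zero contributes +20 dB/decade.
Net: 1 zero(s) − 2 pole(s) → -20 dB/decade.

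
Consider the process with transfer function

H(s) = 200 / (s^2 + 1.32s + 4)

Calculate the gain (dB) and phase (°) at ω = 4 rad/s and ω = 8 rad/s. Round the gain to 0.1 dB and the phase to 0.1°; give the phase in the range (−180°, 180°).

At s = jω = j4:
quadratic: (j4)² + 1.32·j4 + 4 = -12 + j5.28 → |·| ≈ 13.11, ∠ ≈ 156.25°
|H| = 200 / 13.11 ≈ 15.256
Gain = 20 log₁₀(15.256) ≈ 23.67 dB
∠H = 0.00° − 156.25° = -156.25°

At s = jω = j8:
quadratic: (j8)² + 1.32·j8 + 4 = -60 + j10.56 → |·| ≈ 60.922, ∠ ≈ 170.02°
|H| = 200 / 60.922 ≈ 3.2829
Gain = 20 log₁₀(3.2829) ≈ 10.33 dB
∠H = 0.00° − 170.02° = -170.02°

ω = 4: 23.7 dB, -156.3°; ω = 8: 10.3 dB, -170.0°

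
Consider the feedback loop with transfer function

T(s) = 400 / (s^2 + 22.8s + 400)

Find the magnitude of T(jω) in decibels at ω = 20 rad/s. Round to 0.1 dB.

At s = jω = j20:
quadratic: (j20)² + 22.8·j20 + 400 = 0 + j456 → |·| ≈ 456, ∠ ≈ 90.00°
|T| = 400 / 456 ≈ 0.87719
Gain = 20 log₁₀(0.87719) ≈ -1.14 dB

-1.1 dB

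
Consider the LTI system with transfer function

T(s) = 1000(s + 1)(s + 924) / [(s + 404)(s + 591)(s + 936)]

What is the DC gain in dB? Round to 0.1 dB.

-47.7 dB

T(0) = 1000·1·924 / (404·591·936) ≈ 0.0041345
20 log₁₀(0.0041345) ≈ -47.67 dB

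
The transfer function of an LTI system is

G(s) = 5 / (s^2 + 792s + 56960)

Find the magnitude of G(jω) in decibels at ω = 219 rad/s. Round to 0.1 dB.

Substitute s = j219:
Numerator: 5 = 5 + j0
Denominator: (j219)^2 + 792(j219) + 56960 = 8999 + j173448
|N| = √(5² + 0²) ≈ 5, ∠N ≈ 0.00°
|D| = √(8999² + 173448²) ≈ 1.7368e+05, ∠D ≈ 87.03°
|G| = 5 / 1.7368e+05 ≈ 2.8789e-05
Gain = 20 log₁₀(2.8789e-05) ≈ -90.82 dB

-90.8 dB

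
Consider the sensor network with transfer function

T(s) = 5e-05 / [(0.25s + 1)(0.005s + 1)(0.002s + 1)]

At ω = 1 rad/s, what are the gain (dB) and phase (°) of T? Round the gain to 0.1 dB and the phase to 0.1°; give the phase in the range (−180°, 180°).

At ω = 1 rad/s:
pole (1 + j1·0.25) = 1 + j0.25 → |·| ≈ 1.0308, ∠ ≈ 14.04°
pole (1 + j1·0.005) = 1 + j0.005 → |·| ≈ 1, ∠ ≈ 0.29°
pole (1 + j1·0.002) = 1 + j0.002 → |·| ≈ 1, ∠ ≈ 0.11°
|T| = 5e-05 · 1 / (1.0308 · 1 · 1) ≈ 4.8506e-05
Gain = 20 log₁₀(4.8506e-05) ≈ -86.28 dB
∠T = (0°) − (14.04° + 0.29° + 0.11°) = -14.44°

-86.3 dB, -14.4°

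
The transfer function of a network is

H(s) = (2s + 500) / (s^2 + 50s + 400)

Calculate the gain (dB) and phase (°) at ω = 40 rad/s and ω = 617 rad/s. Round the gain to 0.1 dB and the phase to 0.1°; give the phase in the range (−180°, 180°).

Substitute s = j40:
Numerator: 2(j40) + 500 = 500 + j80
Denominator: (j40)^2 + 50(j40) + 400 = -1200 + j2000
|N| = √(500² + 80²) ≈ 506.36, ∠N ≈ 9.09°
|D| = √(1200² + 2000²) ≈ 2332.4, ∠D ≈ 120.96°
|H| = 506.36 / 2332.4 ≈ 0.2171
Gain = 20 log₁₀(0.2171) ≈ -13.27 dB
∠H = 9.09° − 120.96° = -111.87°

Substitute s = j617:
Numerator: 2(j617) + 500 = 500 + j1234
Denominator: (j617)^2 + 50(j617) + 400 = -380289 + j30850
|N| = √(500² + 1234²) ≈ 1331.4, ∠N ≈ 67.94°
|D| = √(380289² + 30850²) ≈ 3.8154e+05, ∠D ≈ 175.36°
|H| = 1331.4 / 3.8154e+05 ≈ 0.0034895
Gain = 20 log₁₀(0.0034895) ≈ -49.14 dB
∠H = 67.94° − 175.36° = -107.42°

ω = 40: -13.3 dB, -111.9°; ω = 617: -49.1 dB, -107.4°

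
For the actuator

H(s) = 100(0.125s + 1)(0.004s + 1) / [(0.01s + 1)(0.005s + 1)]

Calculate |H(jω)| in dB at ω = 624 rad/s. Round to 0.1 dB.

60.1 dB

At ω = 624 rad/s:
zero (1 + j624·0.125) = 1 + j78 → |·| ≈ 78.006, ∠ ≈ 89.27°
zero (1 + j624·0.004) = 1 + j2.496 → |·| ≈ 2.6889, ∠ ≈ 68.17°
pole (1 + j624·0.01) = 1 + j6.24 → |·| ≈ 6.3196, ∠ ≈ 80.90°
pole (1 + j624·0.005) = 1 + j3.12 → |·| ≈ 3.2763, ∠ ≈ 72.23°
|H| = 100 · 78.006 · 2.6889 / (6.3196 · 3.2763) ≈ 1013
Gain = 20 log₁₀(1013) ≈ 60.11 dB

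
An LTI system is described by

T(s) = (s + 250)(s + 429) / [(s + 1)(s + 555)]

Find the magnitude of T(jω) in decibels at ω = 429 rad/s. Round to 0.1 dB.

0.0 dB

At s = jω = j429:
zero (s+250): 250 + j429 → |·| = √(250²+429²) = √246541 ≈ 496.53, ∠ = arctan(429/250) ≈ 59.77°
zero (s+429): 429 + j429 → |·| = √(429²+429²) = √368082 ≈ 606.7, ∠ = arctan(429/429) ≈ 45.00°
pole (s+1): 1 + j429 → |·| = √(1²+429²) = √184042 ≈ 429, ∠ = arctan(429/1) ≈ 89.87°
pole (s+555): 555 + j429 → |·| = √(555²+429²) = √492066 ≈ 701.47, ∠ = arctan(429/555) ≈ 37.70°
|T| = 1 · 3.0124e+05 / 3.0093e+05 ≈ 1.001
Gain = 20 log₁₀(1.001) ≈ 0.01 dB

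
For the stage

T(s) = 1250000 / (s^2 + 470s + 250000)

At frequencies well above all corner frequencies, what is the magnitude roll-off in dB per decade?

-40 dB/decade

Each pole contributes −20 dB/decade at high frequency; each zero contributes +20 dB/decade.
Net: 0 zero(s) − 2 pole(s) → -40 dB/decade.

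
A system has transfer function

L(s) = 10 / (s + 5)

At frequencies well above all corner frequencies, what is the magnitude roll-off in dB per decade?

Each pole contributes −20 dB/decade at high frequency; each zero contributes +20 dB/decade.
Net: 0 zero(s) − 1 pole(s) → -20 dB/decade.

-20 dB/decade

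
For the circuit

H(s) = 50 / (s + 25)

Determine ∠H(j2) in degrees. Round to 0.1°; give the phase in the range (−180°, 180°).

-4.6°

Substitute s = j2:
Numerator: 50 = 50 + j0
Denominator: (j2) + 25 = 25 + j2
|N| = √(50² + 0²) ≈ 50, ∠N ≈ 0.00°
|D| = √(25² + 2²) ≈ 25.08, ∠D ≈ 4.57°
∠H = 0.00° − 4.57° = -4.57°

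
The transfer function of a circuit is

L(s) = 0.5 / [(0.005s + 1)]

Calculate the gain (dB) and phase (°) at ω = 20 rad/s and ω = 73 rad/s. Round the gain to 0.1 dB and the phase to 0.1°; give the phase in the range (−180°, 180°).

At ω = 20 rad/s:
pole (1 + j20·0.005) = 1 + j0.1 → |·| ≈ 1.005, ∠ ≈ 5.71°
|L| = 0.5 · 1 / (1.005) ≈ 0.49751
Gain = 20 log₁₀(0.49751) ≈ -6.06 dB
∠L = (0°) − (5.71°) = -5.71°

At ω = 73 rad/s:
pole (1 + j73·0.005) = 1 + j0.365 → |·| ≈ 1.0645, ∠ ≈ 20.05°
|L| = 0.5 · 1 / (1.0645) ≈ 0.4697
Gain = 20 log₁₀(0.4697) ≈ -6.56 dB
∠L = (0°) − (20.05°) = -20.05°

ω = 20: -6.1 dB, -5.7°; ω = 73: -6.6 dB, -20.1°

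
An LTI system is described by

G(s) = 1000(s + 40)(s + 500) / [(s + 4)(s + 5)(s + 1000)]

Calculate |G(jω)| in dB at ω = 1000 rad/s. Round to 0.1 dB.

-2.0 dB

At s = jω = j1000:
zero (s+40): 40 + j1000 → |·| = √(40²+1000²) = √1001600 ≈ 1000.8, ∠ = arctan(1000/40) ≈ 87.71°
zero (s+500): 500 + j1000 → |·| = √(500²+1000²) = √1250000 ≈ 1118, ∠ = arctan(1000/500) ≈ 63.43°
pole (s+4): 4 + j1000 → |·| = √(4²+1000²) = √1000016 ≈ 1000, ∠ = arctan(1000/4) ≈ 89.77°
pole (s+5): 5 + j1000 → |·| = √(5²+1000²) = √1000025 ≈ 1000, ∠ = arctan(1000/5) ≈ 89.71°
pole (s+1000): 1000 + j1000 → |·| = √(1000²+1000²) = √2000000 ≈ 1414.2, ∠ = arctan(1000/1000) ≈ 45.00°
|G| = 1000 · 1.1189e+06 / 1.4142e+09 ≈ 0.79119
Gain = 20 log₁₀(0.79119) ≈ -2.03 dB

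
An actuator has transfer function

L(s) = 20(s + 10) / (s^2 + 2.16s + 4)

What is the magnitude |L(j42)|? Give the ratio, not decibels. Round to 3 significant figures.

0.490

At s = jω = j42:
zero (s+10): 10 + j42 → |·| = √(10²+42²) = √1864 ≈ 43.174, ∠ = arctan(42/10) ≈ 76.61°
quadratic: (j42)² + 2.16·j42 + 4 = -1760 + j90.72 → |·| ≈ 1762.3, ∠ ≈ 177.05°
|L| = 20 · 43.174 / 1762.3 ≈ 0.48997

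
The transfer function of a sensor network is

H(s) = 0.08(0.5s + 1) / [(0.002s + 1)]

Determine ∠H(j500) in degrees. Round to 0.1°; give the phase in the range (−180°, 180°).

44.8°

At ω = 500 rad/s:
zero (1 + j500·0.5) = 1 + j250 → |·| ≈ 250, ∠ ≈ 89.77°
pole (1 + j500·0.002) = 1 + j1 → |·| ≈ 1.4142, ∠ ≈ 45.00°
∠H = (89.77°) − (45.00°) = 44.77°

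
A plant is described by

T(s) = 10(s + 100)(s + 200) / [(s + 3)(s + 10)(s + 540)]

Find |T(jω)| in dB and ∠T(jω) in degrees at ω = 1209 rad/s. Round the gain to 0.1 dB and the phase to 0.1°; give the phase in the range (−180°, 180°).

At s = jω = j1209:
zero (s+100): 100 + j1209 → |·| = √(100²+1209²) = √1471681 ≈ 1213.1, ∠ = arctan(1209/100) ≈ 85.27°
zero (s+200): 200 + j1209 → |·| = √(200²+1209²) = √1501681 ≈ 1225.4, ∠ = arctan(1209/200) ≈ 80.61°
pole (s+3): 3 + j1209 → |·| = √(3²+1209²) = √1461690 ≈ 1209, ∠ = arctan(1209/3) ≈ 89.86°
pole (s+10): 10 + j1209 → |·| = √(10²+1209²) = √1461781 ≈ 1209, ∠ = arctan(1209/10) ≈ 89.53°
pole (s+540): 540 + j1209 → |·| = √(540²+1209²) = √1753281 ≈ 1324.1, ∠ = arctan(1209/540) ≈ 65.93°
|T| = 10 · 1.4865e+06 / 1.9354e+09 ≈ 0.0076806
Gain = 20 log₁₀(0.0076806) ≈ -42.29 dB
∠T = 165.88° − 245.32° = -79.44°

-42.3 dB, -79.4°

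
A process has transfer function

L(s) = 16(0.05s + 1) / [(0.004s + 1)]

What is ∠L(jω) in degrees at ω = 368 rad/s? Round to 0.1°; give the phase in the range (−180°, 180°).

31.1°

At ω = 368 rad/s:
zero (1 + j368·0.05) = 1 + j18.4 → |·| ≈ 18.427, ∠ ≈ 86.89°
pole (1 + j368·0.004) = 1 + j1.472 → |·| ≈ 1.7795, ∠ ≈ 55.81°
∠L = (86.89°) − (55.81°) = 31.08°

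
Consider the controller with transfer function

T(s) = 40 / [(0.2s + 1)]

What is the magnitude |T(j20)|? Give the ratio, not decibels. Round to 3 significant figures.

At ω = 20 rad/s:
pole (1 + j20·0.2) = 1 + j4 → |·| ≈ 4.1231, ∠ ≈ 75.96°
|T| = 40 · 1 / (4.1231) ≈ 9.7014

9.70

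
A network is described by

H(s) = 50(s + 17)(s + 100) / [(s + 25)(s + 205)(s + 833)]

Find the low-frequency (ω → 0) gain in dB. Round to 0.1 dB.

-34.0 dB

H(0) = 50·17·100 / (25·205·833) ≈ 0.01991
20 log₁₀(0.01991) ≈ -34.02 dB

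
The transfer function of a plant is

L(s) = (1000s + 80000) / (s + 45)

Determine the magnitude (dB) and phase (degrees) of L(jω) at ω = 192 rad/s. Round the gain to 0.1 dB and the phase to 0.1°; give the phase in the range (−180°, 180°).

60.5 dB, -9.4°

Substitute s = j192:
Numerator: 1000(j192) + 80000 = 80000 + j192000
Denominator: (j192) + 45 = 45 + j192
|N| = √(80000² + 192000²) ≈ 2.08e+05, ∠N ≈ 67.38°
|D| = √(45² + 192²) ≈ 197.2, ∠D ≈ 76.81°
|L| = 2.08e+05 / 197.2 ≈ 1054.8
Gain = 20 log₁₀(1054.8) ≈ 60.46 dB
∠L = 67.38° − 76.81° = -9.43°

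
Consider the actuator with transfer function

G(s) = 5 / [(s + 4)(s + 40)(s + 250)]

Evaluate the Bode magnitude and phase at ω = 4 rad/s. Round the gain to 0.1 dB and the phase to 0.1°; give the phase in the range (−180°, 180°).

-81.1 dB, -51.6°

At s = jω = j4:
pole (s+4): 4 + j4 → |·| = √(4²+4²) = √32 ≈ 5.6569, ∠ = arctan(4/4) ≈ 45.00°
pole (s+40): 40 + j4 → |·| = √(40²+4²) = √1616 ≈ 40.2, ∠ = arctan(4/40) ≈ 5.71°
pole (s+250): 250 + j4 → |·| = √(250²+4²) = √62516 ≈ 250.03, ∠ = arctan(4/250) ≈ 0.92°
|G| = 5 / 56859 ≈ 8.7937e-05
Gain = 20 log₁₀(8.7937e-05) ≈ -81.12 dB
∠G = 0.00° − 51.63° = -51.63°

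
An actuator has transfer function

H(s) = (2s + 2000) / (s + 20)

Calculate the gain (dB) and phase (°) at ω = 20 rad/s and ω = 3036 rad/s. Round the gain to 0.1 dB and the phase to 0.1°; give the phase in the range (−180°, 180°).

Substitute s = j20:
Numerator: 2(j20) + 2000 = 2000 + j40
Denominator: (j20) + 20 = 20 + j20
|N| = √(2000² + 40²) ≈ 2000.4, ∠N ≈ 1.15°
|D| = √(20² + 20²) ≈ 28.284, ∠D ≈ 45.00°
|H| = 2000.4 / 28.284 ≈ 70.725
Gain = 20 log₁₀(70.725) ≈ 36.99 dB
∠H = 1.15° − 45.00° = -43.85°

Substitute s = j3036:
Numerator: 2(j3036) + 2000 = 2000 + j6072
Denominator: (j3036) + 20 = 20 + j3036
|N| = √(2000² + 6072²) ≈ 6392.9, ∠N ≈ 71.77°
|D| = √(20² + 3036²) ≈ 3036.1, ∠D ≈ 89.62°
|H| = 6392.9 / 3036.1 ≈ 2.1056
Gain = 20 log₁₀(2.1056) ≈ 6.47 dB
∠H = 71.77° − 89.62° = -17.85°

ω = 20: 37.0 dB, -43.9°; ω = 3036: 6.5 dB, -17.9°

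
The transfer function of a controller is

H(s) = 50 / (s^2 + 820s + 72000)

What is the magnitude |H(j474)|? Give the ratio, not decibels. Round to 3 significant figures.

Substitute s = j474:
Numerator: 50 = 50 + j0
Denominator: (j474)^2 + 820(j474) + 72000 = -152676 + j388680
|N| = √(50² + 0²) ≈ 50, ∠N ≈ 0.00°
|D| = √(152676² + 388680²) ≈ 4.1759e+05, ∠D ≈ 111.45°
|H| = 50 / 4.1759e+05 ≈ 0.00011973

0.000120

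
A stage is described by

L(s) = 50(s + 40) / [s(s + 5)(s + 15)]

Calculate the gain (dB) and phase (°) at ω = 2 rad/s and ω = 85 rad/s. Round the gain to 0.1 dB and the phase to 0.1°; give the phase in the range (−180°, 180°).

At s = jω = j2:
zero (s+40): 40 + j2 → |·| = √(40²+2²) = √1604 ≈ 40.05, ∠ = arctan(2/40) ≈ 2.86°
pole (s+5): 5 + j2 → |·| = √(5²+2²) = √29 ≈ 5.3852, ∠ = arctan(2/5) ≈ 21.80°
pole (s+15): 15 + j2 → |·| = √(15²+2²) = √229 ≈ 15.133, ∠ = arctan(2/15) ≈ 7.59°
pole at origin: |s| = 2, ∠ = 90.00° (in denominator)
|L| = 50 · 40.05 / 162.99 ≈ 12.286
Gain = 20 log₁₀(12.286) ≈ 21.79 dB
∠L = 2.86° − 119.39° = -116.53°

At s = jω = j85:
zero (s+40): 40 + j85 → |·| = √(40²+85²) = √8825 ≈ 93.941, ∠ = arctan(85/40) ≈ 64.80°
pole (s+5): 5 + j85 → |·| = √(5²+85²) = √7250 ≈ 85.147, ∠ = arctan(85/5) ≈ 86.63°
pole (s+15): 15 + j85 → |·| = √(15²+85²) = √7450 ≈ 86.313, ∠ = arctan(85/15) ≈ 79.99°
pole at origin: |s| = 85, ∠ = 90.00° (in denominator)
|L| = 50 · 93.941 / 6.2469e+05 ≈ 0.007519
Gain = 20 log₁₀(0.007519) ≈ -42.48 dB
∠L = 64.80° − 256.62° = -191.82° ≡ 168.18° (principal value)

ω = 2: 21.8 dB, -116.5°; ω = 85: -42.5 dB, 168.2°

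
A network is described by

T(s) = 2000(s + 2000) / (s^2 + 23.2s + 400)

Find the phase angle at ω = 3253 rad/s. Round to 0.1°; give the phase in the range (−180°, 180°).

At s = jω = j3253:
zero (s+2000): 2000 + j3253 → |·| = √(2000²+3253²) = √14582009 ≈ 3818.6, ∠ = arctan(3253/2000) ≈ 58.42°
quadratic: (j3253)² + 23.2·j3253 + 400 = -10581609 + j75469.6 → |·| ≈ 1.0582e+07, ∠ ≈ 179.59°
∠T = 58.42° − 179.59° = -121.17°

-121.2°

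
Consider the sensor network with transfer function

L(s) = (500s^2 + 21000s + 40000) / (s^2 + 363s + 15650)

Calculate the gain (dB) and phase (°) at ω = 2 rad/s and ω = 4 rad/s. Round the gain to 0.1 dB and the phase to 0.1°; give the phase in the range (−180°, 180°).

Substitute s = j2:
Numerator: 500(j2)^2 + 21000(j2) + 40000 = 38000 + j42000
Denominator: (j2)^2 + 363(j2) + 15650 = 15646 + j726
|N| = √(38000² + 42000²) ≈ 56639, ∠N ≈ 47.86°
|D| = √(15646² + 726²) ≈ 15663, ∠D ≈ 2.66°
|L| = 56639 / 15663 ≈ 3.6161
Gain = 20 log₁₀(3.6161) ≈ 11.16 dB
∠L = 47.86° − 2.66° = 45.20°

Substitute s = j4:
Numerator: 500(j4)^2 + 21000(j4) + 40000 = 32000 + j84000
Denominator: (j4)^2 + 363(j4) + 15650 = 15634 + j1452
|N| = √(32000² + 84000²) ≈ 89889, ∠N ≈ 69.15°
|D| = √(15634² + 1452²) ≈ 15701, ∠D ≈ 5.31°
|L| = 89889 / 15701 ≈ 5.725
Gain = 20 log₁₀(5.725) ≈ 15.16 dB
∠L = 69.15° − 5.31° = 63.84°

ω = 2: 11.2 dB, 45.2°; ω = 4: 15.2 dB, 63.8°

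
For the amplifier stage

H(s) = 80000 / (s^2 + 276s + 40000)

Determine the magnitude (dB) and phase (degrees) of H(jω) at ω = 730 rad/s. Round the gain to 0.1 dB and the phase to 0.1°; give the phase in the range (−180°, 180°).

At s = jω = j730:
quadratic: (j730)² + 276·j730 + 40000 = -492900 + j201480 → |·| ≈ 5.3249e+05, ∠ ≈ 157.77°
|H| = 80000 / 5.3249e+05 ≈ 0.15024
Gain = 20 log₁₀(0.15024) ≈ -16.46 dB
∠H = 0.00° − 157.77° = -157.77°

-16.5 dB, -157.8°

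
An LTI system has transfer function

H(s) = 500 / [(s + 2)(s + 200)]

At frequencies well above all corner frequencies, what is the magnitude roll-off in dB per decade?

-40 dB/decade

Each pole contributes −20 dB/decade at high frequency; each zero contributes +20 dB/decade.
Net: 0 zero(s) − 2 pole(s) → -40 dB/decade.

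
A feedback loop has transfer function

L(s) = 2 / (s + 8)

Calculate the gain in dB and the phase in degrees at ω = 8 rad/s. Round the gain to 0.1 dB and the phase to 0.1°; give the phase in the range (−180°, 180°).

-15.1 dB, -45.0°

Substitute s = j8:
Numerator: 2 = 2 + j0
Denominator: (j8) + 8 = 8 + j8
|N| = √(2² + 0²) ≈ 2, ∠N ≈ 0.00°
|D| = √(8² + 8²) ≈ 11.314, ∠D ≈ 45.00°
|L| = 2 / 11.314 ≈ 0.17677
Gain = 20 log₁₀(0.17677) ≈ -15.05 dB
∠L = 0.00° − 45.00° = -45.00°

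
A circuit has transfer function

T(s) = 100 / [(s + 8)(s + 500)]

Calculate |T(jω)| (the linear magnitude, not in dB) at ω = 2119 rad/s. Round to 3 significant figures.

At s = jω = j2119:
pole (s+8): 8 + j2119 → |·| = √(8²+2119²) = √4490225 ≈ 2119, ∠ = arctan(2119/8) ≈ 89.78°
pole (s+500): 500 + j2119 → |·| = √(500²+2119²) = √4740161 ≈ 2177.2, ∠ = arctan(2119/500) ≈ 76.72°
|T| = 100 / 4.6135e+06 ≈ 2.1676e-05

2.17e-05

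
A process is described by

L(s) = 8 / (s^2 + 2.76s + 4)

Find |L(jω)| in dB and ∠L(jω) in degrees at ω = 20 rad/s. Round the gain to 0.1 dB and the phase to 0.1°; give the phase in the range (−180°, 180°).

-34.0 dB, -172.1°

At s = jω = j20:
quadratic: (j20)² + 2.76·j20 + 4 = -396 + j55.2 → |·| ≈ 399.83, ∠ ≈ 172.06°
|L| = 8 / 399.83 ≈ 0.020009
Gain = 20 log₁₀(0.020009) ≈ -33.98 dB
∠L = 0.00° − 172.06° = -172.06°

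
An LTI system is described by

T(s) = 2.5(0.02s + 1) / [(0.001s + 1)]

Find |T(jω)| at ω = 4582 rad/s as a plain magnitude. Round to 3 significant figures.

At ω = 4582 rad/s:
zero (1 + j4582·0.02) = 1 + j91.64 → |·| ≈ 91.645, ∠ ≈ 89.37°
pole (1 + j4582·0.001) = 1 + j4.582 → |·| ≈ 4.6899, ∠ ≈ 77.69°
|T| = 2.5 · 91.645 / (4.6899) ≈ 48.852

48.9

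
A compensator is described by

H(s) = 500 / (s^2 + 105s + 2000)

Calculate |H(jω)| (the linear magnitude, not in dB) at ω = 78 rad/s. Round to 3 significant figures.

Substitute s = j78:
Numerator: 500 = 500 + j0
Denominator: (j78)^2 + 105(j78) + 2000 = -4084 + j8190
|N| = √(500² + 0²) ≈ 500, ∠N ≈ 0.00°
|D| = √(4084² + 8190²) ≈ 9151.8, ∠D ≈ 116.50°
|H| = 500 / 9151.8 ≈ 0.054634

0.0546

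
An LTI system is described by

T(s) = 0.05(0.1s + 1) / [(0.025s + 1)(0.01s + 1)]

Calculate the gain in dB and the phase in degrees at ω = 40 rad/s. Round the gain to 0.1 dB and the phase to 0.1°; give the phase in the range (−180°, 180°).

-17.4 dB, 9.2°

At ω = 40 rad/s:
zero (1 + j40·0.1) = 1 + j4 → |·| ≈ 4.1231, ∠ ≈ 75.96°
pole (1 + j40·0.025) = 1 + j1 → |·| ≈ 1.4142, ∠ ≈ 45.00°
pole (1 + j40·0.01) = 1 + j0.4 → |·| ≈ 1.077, ∠ ≈ 21.80°
|T| = 0.05 · 4.1231 / (1.4142 · 1.077) ≈ 0.13535
Gain = 20 log₁₀(0.13535) ≈ -17.37 dB
∠T = (75.96°) − (45.00° + 21.80°) = 9.16°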